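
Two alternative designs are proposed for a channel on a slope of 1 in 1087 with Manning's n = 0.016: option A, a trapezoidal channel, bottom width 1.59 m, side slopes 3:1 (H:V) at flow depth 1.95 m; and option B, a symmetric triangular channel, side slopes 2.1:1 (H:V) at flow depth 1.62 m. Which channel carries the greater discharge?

channel A

Channel A: With bottom width b = 1.59 m and side slope z = 3: A = (b + zy)y = (1.59 + 3×1.95)×1.95 = 14.51 m²; P = b + 2y√(1+z²) = 1.59 + 2×1.95×3.162 = 13.92 m. Hydraulic radius R = A/P = 14.51/13.92 = 1.042 m. Q_A = (1/0.016)·14.51·1.042^(2/3)·√0.00092 = 28.27 m³/s.
Channel B: For a triangular section with side slope z = 2.1: A = zy² = 2.1×1.62² = 5.511 m²; P = 2y√(1+z²) = 2×1.62×2.326 = 7.536 m. Hydraulic radius R = A/P = 5.511/7.536 = 0.7313 m. Q_B = (1/0.016)·5.511·0.7313^(2/3)·√0.00092 = 8.48 m³/s.
Q_A = 28.27 m³/s vs Q_B = 8.48 m³/s, so channel A carries more.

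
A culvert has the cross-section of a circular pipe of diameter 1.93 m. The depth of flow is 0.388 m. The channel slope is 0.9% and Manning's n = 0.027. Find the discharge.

Q = 0.56 m³/s

For a circular section of diameter D = 1.93 m at depth y = 0.388 m, the central angle is θ = 2 arccos(1 − 2y/D) = 1.86 rad. Then A = (D²/8)(θ − sin θ) = 0.4196 m² and P = Dθ/2 = 1.795 m.
Hydraulic radius R = A/P = 0.4196/1.795 = 0.2338 m.
Manning's equation: Q = (1/n) A R^(2/3) S^(1/2) = (1/0.027) × 0.4196 × 0.2338^(2/3) × 0.009^(1/2) = 0.56 m³/s.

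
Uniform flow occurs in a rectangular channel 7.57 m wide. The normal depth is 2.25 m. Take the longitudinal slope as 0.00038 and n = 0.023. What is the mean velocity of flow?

Flow area A = b·y = 7.57 × 2.25 = 17.03 m². Wetted perimeter P = b + 2y = 7.57 + 2×2.25 = 12.07 m.
Hydraulic radius R = A/P = 17.03/12.07 = 1.411 m.
From Manning's equation, V = (1/n) R^(2/3) S^(1/2) = (1/0.023) × 1.411^(2/3) × 0.00038^(1/2) = 1.07 m/s.

V = 1.07 m/s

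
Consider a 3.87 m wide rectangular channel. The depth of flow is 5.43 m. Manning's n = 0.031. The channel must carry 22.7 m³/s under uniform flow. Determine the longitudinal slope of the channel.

S = 0.000698

Flow area A = b·y = 3.87 × 5.43 = 21.01 m². Wetted perimeter P = b + 2y = 3.87 + 2×5.43 = 14.73 m.
Hydraulic radius R = A/P = 21.01/14.73 = 1.427 m.
From Manning's equation, S = [nQ / (1 A R^(2/3))]² = [0.031 × 22.7 / (1 × 21.01 × 1.427^(2/3))]² = 0.000698.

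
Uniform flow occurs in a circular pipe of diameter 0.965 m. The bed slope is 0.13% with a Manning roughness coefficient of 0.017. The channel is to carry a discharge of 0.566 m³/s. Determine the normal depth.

Manning's equation rearranged: A R^(2/3) = nQ / (1·√S) = 0.017 × 0.566 / (√0.0013) = 0.2669.
Trying y = 0.837 m: A R^(2/3) = 0.2962 — too large.
Trying y = 0.645 m: A R^(2/3) = 0.223 — too small.
Trying y = 0.745 m: A R^(2/3) = 0.267 — matches.

y_n = 0.745 m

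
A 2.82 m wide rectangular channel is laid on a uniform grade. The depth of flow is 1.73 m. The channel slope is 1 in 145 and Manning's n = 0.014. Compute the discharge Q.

Q = 24.5 m³/s

Flow area A = b·y = 2.82 × 1.73 = 4.879 m². Wetted perimeter P = b + 2y = 2.82 + 2×1.73 = 6.28 m.
Hydraulic radius R = A/P = 4.879/6.28 = 0.7768 m.
Manning's equation: Q = (1/n) A R^(2/3) S^(1/2) = (1/0.014) × 4.879 × 0.7768^(2/3) × 0.006897^(1/2) = 24.5 m³/s.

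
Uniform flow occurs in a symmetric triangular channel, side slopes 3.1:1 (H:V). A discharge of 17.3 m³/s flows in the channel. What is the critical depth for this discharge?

At critical depth, Q² T / (g A³) = 1, i.e. A³/T = Q²/g = 17.3²/9.81 = 30.51.
Try y = 1.06 m: A³/T = 6.43 — low.
Try y = 1.66 m: A³/T = 60.57 — high.
Try y = 1.45 m: A³/T = 30.8 — close enough.

y_c = 1.45 m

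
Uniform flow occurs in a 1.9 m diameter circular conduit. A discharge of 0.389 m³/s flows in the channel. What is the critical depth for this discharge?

At critical depth, Q² T / (g A³) = 1, i.e. A³/T = Q²/g = 0.389²/9.81 = 0.01543.
Try y = 0.213 m: A³/T = 0.00443 — short.
Try y = 0.373 m: A³/T = 0.04024 — over.
Try y = 0.292 m: A³/T = 0.01538 — ≈ 0.01543.

y_c = 0.292 m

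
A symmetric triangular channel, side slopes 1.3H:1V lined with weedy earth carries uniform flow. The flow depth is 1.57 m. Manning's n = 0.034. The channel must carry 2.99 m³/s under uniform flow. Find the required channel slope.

For a triangular section with side slope z = 1.3: A = zy² = 1.3×1.57² = 3.204 m²; P = 2y√(1+z²) = 2×1.57×1.64 = 5.15 m.
Hydraulic radius R = A/P = 3.204/5.15 = 0.6222 m.
From Manning's equation, S = [nQ / (1 A R^(2/3))]² = [0.034 × 2.99 / (1 × 3.204 × 0.6222^(2/3))]² = 0.00189.

S = 0.00189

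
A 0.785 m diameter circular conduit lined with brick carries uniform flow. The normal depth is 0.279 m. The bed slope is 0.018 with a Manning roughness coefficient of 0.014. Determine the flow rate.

Q = 0.424 m³/s

For a circular section of diameter D = 0.785 m at depth y = 0.279 m, the central angle is θ = 2 arccos(1 − 2y/D) = 2.555 rad. Then A = (D²/8)(θ − sin θ) = 0.1542 m² and P = Dθ/2 = 1.003 m.
Hydraulic radius R = A/P = 0.1542/1.003 = 0.1537 m.
Manning's equation: Q = (1/n) A R^(2/3) S^(1/2) = (1/0.014) × 0.1542 × 0.1537^(2/3) × 0.018^(1/2) = 0.424 m³/s.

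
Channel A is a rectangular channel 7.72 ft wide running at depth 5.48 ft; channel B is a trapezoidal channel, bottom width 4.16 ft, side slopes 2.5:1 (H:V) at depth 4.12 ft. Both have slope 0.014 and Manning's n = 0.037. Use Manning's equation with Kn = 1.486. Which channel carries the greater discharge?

Channel A: Flow area A = b·y = 7.72 × 5.48 = 42.31 ft². Wetted perimeter P = b + 2y = 7.72 + 2×5.48 = 18.68 ft. Hydraulic radius R = A/P = 42.31/18.68 = 2.265 ft. Q_A = (1.486/0.037)·42.31·2.265^(2/3)·√0.014 = 346.7 ft³/s.
Channel B: With bottom width b = 4.16 ft and side slope z = 2.5: A = (b + zy)y = (4.16 + 2.5×4.12)×4.12 = 59.58 ft²; P = b + 2y√(1+z²) = 4.16 + 2×4.12×2.693 = 26.35 ft. Hydraulic radius R = A/P = 59.58/26.35 = 2.261 ft. Q_B = (1.486/0.037)·59.58·2.261^(2/3)·√0.014 = 487.7 ft³/s.
Q_A = 346.7 ft³/s vs Q_B = 487.7 ft³/s, so channel B carries more.

channel B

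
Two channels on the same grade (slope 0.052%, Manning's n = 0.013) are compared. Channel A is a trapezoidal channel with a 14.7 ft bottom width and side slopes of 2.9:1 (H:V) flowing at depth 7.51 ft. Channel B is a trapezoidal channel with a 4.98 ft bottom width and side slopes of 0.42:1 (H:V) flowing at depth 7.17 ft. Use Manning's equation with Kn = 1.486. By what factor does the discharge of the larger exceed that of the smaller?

6.58

Channel A: With bottom width b = 14.7 ft and side slope z = 2.9: A = (b + zy)y = (14.7 + 2.9×7.51)×7.51 = 274 ft²; P = b + 2y√(1+z²) = 14.7 + 2×7.51×3.068 = 60.77 ft. Hydraulic radius R = A/P = 274/60.77 = 4.508 ft. Q_A = (1.486/0.013)·274·4.508^(2/3)·√0.00052 = 1949 ft³/s.
Channel B: With bottom width b = 4.98 ft and side slope z = 0.42: A = (b + zy)y = (4.98 + 0.42×7.17)×7.17 = 57.3 ft²; P = b + 2y√(1+z²) = 4.98 + 2×7.17×1.085 = 20.53 ft. Hydraulic radius R = A/P = 57.3/20.53 = 2.79 ft. Q_B = (1.486/0.013)·57.3·2.79^(2/3)·√0.00052 = 296 ft³/s.
The larger discharge is 1949 ft³/s and the smaller is 296 ft³/s; the ratio is 6.58.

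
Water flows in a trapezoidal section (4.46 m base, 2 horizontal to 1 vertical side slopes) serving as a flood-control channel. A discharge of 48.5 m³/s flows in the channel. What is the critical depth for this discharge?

y_c = 1.76 m

At critical depth, Q² T / (g A³) = 1, i.e. A³/T = Q²/g = 48.5²/9.81 = 239.8.
Trying y = 2.15 m: A³/T = 511.5 — too large.
Trying y = 1.76 m: A³/T = 240.9 — ≈ 239.8.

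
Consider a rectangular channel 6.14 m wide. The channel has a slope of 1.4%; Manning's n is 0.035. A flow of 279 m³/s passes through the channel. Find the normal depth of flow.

y_n = 7.92 m

Manning's equation rearranged: A R^(2/3) = nQ / (1·√S) = 0.035 × 279 / (√0.014) = 82.53.
At y = 7.03 m: A R^(2/3) = 71.61 — too small.
At y = 7.92 m: A R^(2/3) = 82.57 — ≈ 82.53.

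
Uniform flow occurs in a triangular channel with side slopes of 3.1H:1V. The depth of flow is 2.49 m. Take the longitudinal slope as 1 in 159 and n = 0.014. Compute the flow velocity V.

For a triangular section with side slope z = 3.1: A = zy² = 3.1×2.49² = 19.22 m²; P = 2y√(1+z²) = 2×2.49×3.257 = 16.22 m.
Hydraulic radius R = A/P = 19.22/16.22 = 1.185 m.
From Manning's equation, V = (1/n) R^(2/3) S^(1/2) = (1/0.014) × 1.185^(2/3) × 0.006289^(1/2) = 6.34 m/s.

V = 6.34 m/s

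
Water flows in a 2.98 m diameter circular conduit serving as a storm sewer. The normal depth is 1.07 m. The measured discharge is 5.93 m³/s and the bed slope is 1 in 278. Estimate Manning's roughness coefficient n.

For a circular section of diameter D = 2.98 m at depth y = 1.07 m, the central angle is θ = 2 arccos(1 − 2y/D) = 2.57 rad. Then A = (D²/8)(θ − sin θ) = 2.253 m² and P = Dθ/2 = 3.829 m.
Hydraulic radius R = A/P = 2.253/3.829 = 0.5882 m.
Rearranging Manning's equation: n = (1/Q) A R^(2/3) S^(1/2) = (1/5.93) × 2.253 × 0.5882^(2/3) × √0.003597 = 0.016.

n = 0.016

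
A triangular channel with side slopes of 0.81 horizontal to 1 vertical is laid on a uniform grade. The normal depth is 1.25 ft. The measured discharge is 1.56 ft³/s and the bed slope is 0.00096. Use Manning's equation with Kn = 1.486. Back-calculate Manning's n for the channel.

n = 0.0201

For a triangular section with side slope z = 0.81: A = zy² = 0.81×1.25² = 1.266 ft²; P = 2y√(1+z²) = 2×1.25×1.287 = 3.217 ft.
Hydraulic radius R = A/P = 1.266/3.217 = 0.3934 ft.
Rearranging Manning's equation: n = (1.486/Q) A R^(2/3) S^(1/2) = (1.486/1.56) × 1.266 × 0.3934^(2/3) × √0.00096 = 0.0201.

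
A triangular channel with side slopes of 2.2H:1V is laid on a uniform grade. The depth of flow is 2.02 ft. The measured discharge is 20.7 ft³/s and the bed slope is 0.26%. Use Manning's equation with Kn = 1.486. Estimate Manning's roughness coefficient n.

n = 0.0311

For a triangular section with side slope z = 2.2: A = zy² = 2.2×2.02² = 8.977 ft²; P = 2y√(1+z²) = 2×2.02×2.417 = 9.763 ft.
Hydraulic radius R = A/P = 8.977/9.763 = 0.9195 ft.
Rearranging Manning's equation: n = (1.486/Q) A R^(2/3) S^(1/2) = (1.486/20.7) × 8.977 × 0.9195^(2/3) × √0.0026 = 0.0311.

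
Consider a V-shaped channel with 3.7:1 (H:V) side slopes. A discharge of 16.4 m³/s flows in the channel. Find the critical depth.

At critical depth, Q² T / (g A³) = 1, i.e. A³/T = Q²/g = 16.4²/9.81 = 27.42.
Try y = 1.16 m: A³/T = 14.38 — short.
Try y = 1.32 m: A³/T = 27.43 — ≈ 27.42.

y_c = 1.32 m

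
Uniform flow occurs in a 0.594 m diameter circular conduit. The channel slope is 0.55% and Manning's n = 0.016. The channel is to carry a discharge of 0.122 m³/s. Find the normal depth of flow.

y_n = 0.238 m

Manning's equation rearranged: A R^(2/3) = nQ / (1·√S) = 0.016 × 0.122 / (√0.0055) = 0.02632.
Trying y = 0.266 m: A R^(2/3) = 0.03209 — too large.
Trying y = 0.171 m: A R^(2/3) = 0.01405 — too small.
Trying y = 0.238 m: A R^(2/3) = 0.02627 — matches.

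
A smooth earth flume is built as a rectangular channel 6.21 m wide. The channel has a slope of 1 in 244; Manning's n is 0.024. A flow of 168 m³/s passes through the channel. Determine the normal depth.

Manning's equation rearranged: A R^(2/3) = nQ / (1·√S) = 0.024 × 168 / (√0.004098) = 62.98.
Try y = 6.8 m: A R^(2/3) = 69.94 — over.
Try y = 5 m: A R^(2/3) = 47.89 — short.
Try y = 6.24 m: A R^(2/3) = 63.01 — close enough.

y_n = 6.24 m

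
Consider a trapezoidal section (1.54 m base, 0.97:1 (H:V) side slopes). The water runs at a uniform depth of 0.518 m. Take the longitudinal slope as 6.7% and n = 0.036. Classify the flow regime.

supercritical

With bottom width b = 1.54 m and side slope z = 0.97: A = (b + zy)y = (1.54 + 0.97×0.518)×0.518 = 1.058 m²; P = b + 2y√(1+z²) = 1.54 + 2×0.518×1.393 = 2.983 m.
Hydraulic radius R = A/P = 1.058/2.983 = 0.3546 m.
V = (1/n) R^(2/3) √S = (1/0.036) × 0.3546^(2/3) × √0.067 = 3.602 m/s. Hydraulic depth D_h = A/T = 1.058/2.545 = 0.4157 m.
Froude number Fr = V/√(g·D_h) = 3.602/√(9.81×0.4157) = 1.78, which is greater than 1, so the flow is supercritical.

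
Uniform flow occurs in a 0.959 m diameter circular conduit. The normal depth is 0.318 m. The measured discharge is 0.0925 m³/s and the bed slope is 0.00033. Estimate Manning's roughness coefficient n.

n = 0.013

For a circular section of diameter D = 0.959 m at depth y = 0.318 m, the central angle is θ = 2 arccos(1 − 2y/D) = 2.455 rad. Then A = (D²/8)(θ − sin θ) = 0.2093 m² and P = Dθ/2 = 1.177 m.
Hydraulic radius R = A/P = 0.2093/1.177 = 0.1778 m.
Rearranging Manning's equation: n = (1/Q) A R^(2/3) S^(1/2) = (1/0.0925) × 0.2093 × 0.1778^(2/3) × √0.00033 = 0.013.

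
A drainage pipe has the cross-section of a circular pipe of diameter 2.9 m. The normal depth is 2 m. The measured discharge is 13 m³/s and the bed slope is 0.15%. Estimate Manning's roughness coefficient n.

For a circular section of diameter D = 2.9 m at depth y = 2 m, the central angle is θ = 2 arccos(1 − 2y/D) = 3.92 rad. Then A = (D²/8)(θ − sin θ) = 4.858 m² and P = Dθ/2 = 5.684 m.
Hydraulic radius R = A/P = 4.858/5.684 = 0.8548 m.
Rearranging Manning's equation: n = (1/Q) A R^(2/3) S^(1/2) = (1/13) × 4.858 × 0.8548^(2/3) × √0.0015 = 0.013.

n = 0.013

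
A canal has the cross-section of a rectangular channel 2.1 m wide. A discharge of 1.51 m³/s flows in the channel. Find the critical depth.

For a rectangular channel, critical depth y_c = (q²/g)^(1/3) where q = Q/b = 1.51/2.1 = 0.719 m²/s.
So y_c = (0.719²/9.81)^(1/3) = 0.375 m.

y_c = 0.375 m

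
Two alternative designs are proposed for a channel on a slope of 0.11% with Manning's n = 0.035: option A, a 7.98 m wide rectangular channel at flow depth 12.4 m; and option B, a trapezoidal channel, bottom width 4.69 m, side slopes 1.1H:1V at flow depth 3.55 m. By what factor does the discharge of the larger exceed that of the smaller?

Channel A: Flow area A = b·y = 7.98 × 12.4 = 98.95 m². Wetted perimeter P = b + 2y = 7.98 + 2×12.4 = 32.78 m. Hydraulic radius R = A/P = 98.95/32.78 = 3.019 m. Q_A = (1/0.035)·98.95·3.019^(2/3)·√0.0011 = 195.9 m³/s.
Channel B: With bottom width b = 4.69 m and side slope z = 1.1: A = (b + zy)y = (4.69 + 1.1×3.55)×3.55 = 30.51 m²; P = b + 2y√(1+z²) = 4.69 + 2×3.55×1.487 = 15.24 m. Hydraulic radius R = A/P = 30.51/15.24 = 2.001 m. Q_B = (1/0.035)·30.51·2.001^(2/3)·√0.0011 = 45.92 m³/s.
The larger discharge is 195.9 m³/s and the smaller is 45.92 m³/s; the ratio is 4.27.

4.27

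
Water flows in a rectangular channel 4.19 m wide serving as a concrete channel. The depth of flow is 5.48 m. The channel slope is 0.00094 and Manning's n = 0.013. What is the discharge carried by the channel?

Flow area A = b·y = 4.19 × 5.48 = 22.96 m². Wetted perimeter P = b + 2y = 4.19 + 2×5.48 = 15.15 m.
Hydraulic radius R = A/P = 22.96/15.15 = 1.516 m.
Manning's equation: Q = (1/n) A R^(2/3) S^(1/2) = (1/0.013) × 22.96 × 1.516^(2/3) × 0.00094^(1/2) = 71.5 m³/s.

Q = 71.5 m³/s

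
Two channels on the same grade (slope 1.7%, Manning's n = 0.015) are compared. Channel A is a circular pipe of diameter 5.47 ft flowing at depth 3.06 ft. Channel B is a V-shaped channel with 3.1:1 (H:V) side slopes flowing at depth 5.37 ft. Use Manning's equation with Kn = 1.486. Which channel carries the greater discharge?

Channel A: For a circular section of diameter D = 5.47 ft at depth y = 3.06 ft, the central angle is θ = 2 arccos(1 − 2y/D) = 3.38 rad. Then A = (D²/8)(θ − sin θ) = 13.52 ft² and P = Dθ/2 = 9.244 ft. Hydraulic radius R = A/P = 13.52/9.244 = 1.463 ft. Q_A = (1.486/0.015)·13.52·1.463^(2/3)·√0.017 = 225.1 ft³/s.
Channel B: For a triangular section with side slope z = 3.1: A = zy² = 3.1×5.37² = 89.39 ft²; P = 2y√(1+z²) = 2×5.37×3.257 = 34.98 ft. Hydraulic radius R = A/P = 89.39/34.98 = 2.555 ft. Q_B = (1.486/0.015)·89.39·2.555^(2/3)·√0.017 = 2158 ft³/s.
Q_A = 225.1 ft³/s vs Q_B = 2158 ft³/s, so channel B carries more.

channel B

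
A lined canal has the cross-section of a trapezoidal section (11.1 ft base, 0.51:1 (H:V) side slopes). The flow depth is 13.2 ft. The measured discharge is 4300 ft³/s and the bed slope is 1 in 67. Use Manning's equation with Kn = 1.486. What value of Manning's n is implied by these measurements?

With bottom width b = 11.1 ft and side slope z = 0.51: A = (b + zy)y = (11.1 + 0.51×13.2)×13.2 = 235.4 ft²; P = b + 2y√(1+z²) = 11.1 + 2×13.2×1.123 = 40.74 ft.
Hydraulic radius R = A/P = 235.4/40.74 = 5.778 ft.
Rearranging Manning's equation: n = (1.486/Q) A R^(2/3) S^(1/2) = (1.486/4300) × 235.4 × 5.778^(2/3) × √0.01493 = 0.032.

n = 0.032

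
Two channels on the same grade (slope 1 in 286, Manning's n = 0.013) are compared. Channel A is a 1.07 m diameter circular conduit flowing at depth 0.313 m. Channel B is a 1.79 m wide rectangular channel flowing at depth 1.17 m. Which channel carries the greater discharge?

Channel A: For a circular section of diameter D = 1.07 m at depth y = 0.313 m, the central angle is θ = 2 arccos(1 − 2y/D) = 2.286 rad. Then A = (D²/8)(θ − sin θ) = 0.2191 m² and P = Dθ/2 = 1.223 m. Hydraulic radius R = A/P = 0.2191/1.223 = 0.1791 m. Q_A = (1/0.013)·0.2191·0.1791^(2/3)·√0.003497 = 0.3166 m³/s.
Channel B: Flow area A = b·y = 1.79 × 1.17 = 2.094 m². Wetted perimeter P = b + 2y = 1.79 + 2×1.17 = 4.13 m. Hydraulic radius R = A/P = 2.094/4.13 = 0.5071 m. Q_B = (1/0.013)·2.094·0.5071^(2/3)·√0.003497 = 6.058 m³/s.
Q_A = 0.3166 m³/s vs Q_B = 6.058 m³/s, so channel B carries more.

channel B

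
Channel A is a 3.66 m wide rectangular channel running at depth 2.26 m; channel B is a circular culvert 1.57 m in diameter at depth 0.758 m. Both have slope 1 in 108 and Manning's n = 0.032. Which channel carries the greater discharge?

channel A

Channel A: Flow area A = b·y = 3.66 × 2.26 = 8.272 m². Wetted perimeter P = b + 2y = 3.66 + 2×2.26 = 8.18 m. Hydraulic radius R = A/P = 8.272/8.18 = 1.011 m. Q_A = (1/0.032)·8.272·1.011^(2/3)·√0.009259 = 25.06 m³/s.
Channel B: For a circular section of diameter D = 1.57 m at depth y = 0.758 m, the central angle is θ = 2 arccos(1 − 2y/D) = 3.073 rad. Then A = (D²/8)(θ − sin θ) = 0.9256 m² and P = Dθ/2 = 2.412 m. Hydraulic radius R = A/P = 0.9256/2.412 = 0.3837 m. Q_B = (1/0.032)·0.9256·0.3837^(2/3)·√0.009259 = 1.47 m³/s.
Q_A = 25.06 m³/s vs Q_B = 1.47 m³/s, so channel A carries more.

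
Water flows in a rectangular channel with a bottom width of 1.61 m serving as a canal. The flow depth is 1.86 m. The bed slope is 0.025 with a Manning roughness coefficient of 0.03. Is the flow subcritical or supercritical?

Flow area A = b·y = 1.61 × 1.86 = 2.995 m². Wetted perimeter P = b + 2y = 1.61 + 2×1.86 = 5.33 m.
Hydraulic radius R = A/P = 2.995/5.33 = 0.5618 m.
V = (1/n) R^(2/3) √S = (1/0.03) × 0.5618^(2/3) × √0.025 = 3.589 m/s. Hydraulic depth D_h = A/T = 2.995/1.61 = 1.86 m.
Froude number Fr = V/√(g·D_h) = 3.589/√(9.81×1.86) = 0.84, which is less than 1, so the flow is subcritical.

subcritical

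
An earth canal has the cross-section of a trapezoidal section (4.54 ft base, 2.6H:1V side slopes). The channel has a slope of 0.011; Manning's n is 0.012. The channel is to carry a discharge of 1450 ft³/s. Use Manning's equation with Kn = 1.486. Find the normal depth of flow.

y_n = 4.16 ft

Manning's equation rearranged: A R^(2/3) = nQ / (1.486·√S) = 0.012 × 1450 / (1.486 × √0.011) = 111.6.
Trying y = 4.97 ft: A R^(2/3) = 168 — over.
Trying y = 3.65 ft: A R^(2/3) = 82.87 — short.
Trying y = 4.16 ft: A R^(2/3) = 111.5 — close enough.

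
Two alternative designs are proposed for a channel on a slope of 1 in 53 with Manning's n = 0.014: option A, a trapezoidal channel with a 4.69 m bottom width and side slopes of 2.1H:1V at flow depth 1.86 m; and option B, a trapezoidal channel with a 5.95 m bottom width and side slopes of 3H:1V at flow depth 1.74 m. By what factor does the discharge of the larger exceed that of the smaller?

1.18

Channel A: With bottom width b = 4.69 m and side slope z = 2.1: A = (b + zy)y = (4.69 + 2.1×1.86)×1.86 = 15.99 m²; P = b + 2y√(1+z²) = 4.69 + 2×1.86×2.326 = 13.34 m. Hydraulic radius R = A/P = 15.99/13.34 = 1.198 m. Q_A = (1/0.014)·15.99·1.198^(2/3)·√0.01887 = 177 m³/s.
Channel B: With bottom width b = 5.95 m and side slope z = 3: A = (b + zy)y = (5.95 + 3×1.74)×1.74 = 19.44 m²; P = b + 2y√(1+z²) = 5.95 + 2×1.74×3.162 = 16.95 m. Hydraulic radius R = A/P = 19.44/16.95 = 1.146 m. Q_B = (1/0.014)·19.44·1.146^(2/3)·√0.01887 = 208.9 m³/s.
The larger discharge is 208.9 m³/s and the smaller is 177 m³/s; the ratio is 1.18.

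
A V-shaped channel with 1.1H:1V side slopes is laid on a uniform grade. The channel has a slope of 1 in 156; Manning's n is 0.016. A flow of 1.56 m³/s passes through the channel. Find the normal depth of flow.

y_n = 0.799 m

Manning's equation rearranged: A R^(2/3) = nQ / (1·√S) = 0.016 × 1.56 / (√0.00641) = 0.3118.
At y = 1.01 m: A R^(2/3) = 0.5821 — over.
At y = 0.645 m: A R^(2/3) = 0.1761 — short.
At y = 0.799 m: A R^(2/3) = 0.3116 — ≈ 0.3118.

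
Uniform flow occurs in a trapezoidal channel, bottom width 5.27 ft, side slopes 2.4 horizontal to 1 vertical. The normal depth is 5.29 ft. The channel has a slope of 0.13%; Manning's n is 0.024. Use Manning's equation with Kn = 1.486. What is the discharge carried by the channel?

Q = 431 ft³/s

With bottom width b = 5.27 ft and side slope z = 2.4: A = (b + zy)y = (5.27 + 2.4×5.29)×5.29 = 95.04 ft²; P = b + 2y√(1+z²) = 5.27 + 2×5.29×2.6 = 32.78 ft.
Hydraulic radius R = A/P = 95.04/32.78 = 2.9 ft.
Manning's equation: Q = (1.486/n) A R^(2/3) S^(1/2) = (1.486/0.024) × 95.04 × 2.9^(2/3) × 0.0013^(1/2) = 431 ft³/s.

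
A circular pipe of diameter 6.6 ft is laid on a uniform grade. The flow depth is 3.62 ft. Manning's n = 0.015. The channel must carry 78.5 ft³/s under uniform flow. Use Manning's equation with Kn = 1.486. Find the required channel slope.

For a circular section of diameter D = 6.6 ft at depth y = 3.62 ft, the central angle is θ = 2 arccos(1 − 2y/D) = 3.336 rad. Then A = (D²/8)(θ − sin θ) = 19.21 ft² and P = Dθ/2 = 11.01 ft.
Hydraulic radius R = A/P = 19.21/11.01 = 1.745 ft.
From Manning's equation, S = [nQ / (1.486 A R^(2/3))]² = [0.015 × 78.5 / (1.486 × 19.21 × 1.745^(2/3))]² = 0.000809.

S = 0.000809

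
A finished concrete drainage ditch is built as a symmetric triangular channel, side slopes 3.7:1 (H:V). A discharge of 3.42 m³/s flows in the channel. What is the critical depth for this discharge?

y_c = 0.705 m

At critical depth, Q² T / (g A³) = 1, i.e. A³/T = Q²/g = 3.42²/9.81 = 1.192.
At y = 0.609 m: A³/T = 0.5734 — low.
At y = 0.705 m: A³/T = 1.192 — close enough.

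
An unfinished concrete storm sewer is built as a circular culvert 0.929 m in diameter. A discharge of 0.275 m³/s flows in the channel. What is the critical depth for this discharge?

y_c = 0.299 m

At critical depth, Q² T / (g A³) = 1, i.e. A³/T = Q²/g = 0.275²/9.81 = 0.007709.
Try y = 0.249 m: A³/T = 0.003793 — low.
Try y = 0.329 m: A³/T = 0.01116 — high.
Try y = 0.299 m: A³/T = 0.007714 — ≈ 0.007709.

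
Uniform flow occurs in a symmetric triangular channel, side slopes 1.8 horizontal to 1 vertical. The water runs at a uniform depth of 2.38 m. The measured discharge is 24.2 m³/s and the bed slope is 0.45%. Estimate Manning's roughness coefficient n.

n = 0.029

For a triangular section with side slope z = 1.8: A = zy² = 1.8×2.38² = 10.2 m²; P = 2y√(1+z²) = 2×2.38×2.059 = 9.801 m.
Hydraulic radius R = A/P = 10.2/9.801 = 1.04 m.
Rearranging Manning's equation: n = (1/Q) A R^(2/3) S^(1/2) = (1/24.2) × 10.2 × 1.04^(2/3) × √0.0045 = 0.029.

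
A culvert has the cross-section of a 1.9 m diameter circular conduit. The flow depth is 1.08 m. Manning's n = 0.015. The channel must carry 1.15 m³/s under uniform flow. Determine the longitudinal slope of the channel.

S = 0.000262

For a circular section of diameter D = 1.9 m at depth y = 1.08 m, the central angle is θ = 2 arccos(1 − 2y/D) = 3.416 rad. Then A = (D²/8)(θ − sin θ) = 1.664 m² and P = Dθ/2 = 3.245 m.
Hydraulic radius R = A/P = 1.664/3.245 = 0.5127 m.
From Manning's equation, S = [nQ / (1 A R^(2/3))]² = [0.015 × 1.15 / (1 × 1.664 × 0.5127^(2/3))]² = 0.000262.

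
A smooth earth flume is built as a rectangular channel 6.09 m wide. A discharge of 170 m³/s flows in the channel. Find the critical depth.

For a rectangular channel, critical depth y_c = (q²/g)^(1/3) where q = Q/b = 170/6.09 = 27.91 m²/s.
So y_c = (27.91²/9.81)^(1/3) = 4.3 m.

y_c = 4.3 m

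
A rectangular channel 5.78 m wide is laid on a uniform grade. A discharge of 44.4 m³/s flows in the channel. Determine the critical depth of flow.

y_c = 1.82 m

For a rectangular channel, critical depth y_c = (q²/g)^(1/3) where q = Q/b = 44.4/5.78 = 7.682 m²/s.
So y_c = (7.682²/9.81)^(1/3) = 1.82 m.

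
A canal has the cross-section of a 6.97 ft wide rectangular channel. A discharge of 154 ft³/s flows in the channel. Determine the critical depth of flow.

y_c = 2.47 ft

For a rectangular channel, critical depth y_c = (q²/g)^(1/3) where q = Q/b = 154/6.97 = 22.09 ft²/s.
So y_c = (22.09²/32.2)^(1/3) = 2.47 ft.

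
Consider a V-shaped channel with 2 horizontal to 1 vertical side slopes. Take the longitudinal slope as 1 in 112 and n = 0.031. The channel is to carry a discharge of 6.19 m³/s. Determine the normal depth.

y_n = 1.23 m

Manning's equation rearranged: A R^(2/3) = nQ / (1·√S) = 0.031 × 6.19 / (√0.008929) = 2.031.
At y = 1.01 m: A R^(2/3) = 1.201 — short.
At y = 1.55 m: A R^(2/3) = 3.763 — over.
At y = 1.23 m: A R^(2/3) = 2.031 — close enough.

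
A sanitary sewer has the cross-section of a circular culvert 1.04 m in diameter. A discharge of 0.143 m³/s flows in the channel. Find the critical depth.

y_c = 0.207 m

At critical depth, Q² T / (g A³) = 1, i.e. A³/T = Q²/g = 0.143²/9.81 = 0.002085.
At y = 0.245 m: A³/T = 0.004034 — high.
At y = 0.177 m: A³/T = 0.001129 — low.
At y = 0.207 m: A³/T = 0.002087 — matches.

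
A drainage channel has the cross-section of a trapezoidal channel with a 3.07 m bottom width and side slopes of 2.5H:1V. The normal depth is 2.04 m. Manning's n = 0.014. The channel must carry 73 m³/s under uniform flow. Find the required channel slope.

S = 0.003

With bottom width b = 3.07 m and side slope z = 2.5: A = (b + zy)y = (3.07 + 2.5×2.04)×2.04 = 16.67 m²; P = b + 2y√(1+z²) = 3.07 + 2×2.04×2.693 = 14.06 m.
Hydraulic radius R = A/P = 16.67/14.06 = 1.186 m.
From Manning's equation, S = [nQ / (1 A R^(2/3))]² = [0.014 × 73 / (1 × 16.67 × 1.186^(2/3))]² = 0.003.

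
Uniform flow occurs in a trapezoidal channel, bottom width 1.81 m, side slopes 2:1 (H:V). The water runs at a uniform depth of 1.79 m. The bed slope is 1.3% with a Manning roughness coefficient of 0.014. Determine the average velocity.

With bottom width b = 1.81 m and side slope z = 2: A = (b + zy)y = (1.81 + 2×1.79)×1.79 = 9.648 m²; P = b + 2y√(1+z²) = 1.81 + 2×1.79×2.236 = 9.815 m.
Hydraulic radius R = A/P = 9.648/9.815 = 0.983 m.
From Manning's equation, V = (1/n) R^(2/3) S^(1/2) = (1/0.014) × 0.983^(2/3) × 0.013^(1/2) = 8.05 m/s.

V = 8.05 m/s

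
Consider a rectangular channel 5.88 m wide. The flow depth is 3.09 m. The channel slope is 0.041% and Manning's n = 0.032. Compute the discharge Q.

Q = 15.1 m³/s

Flow area A = b·y = 5.88 × 3.09 = 18.17 m². Wetted perimeter P = b + 2y = 5.88 + 2×3.09 = 12.06 m.
Hydraulic radius R = A/P = 18.17/12.06 = 1.507 m.
Manning's equation: Q = (1/n) A R^(2/3) S^(1/2) = (1/0.032) × 18.17 × 1.507^(2/3) × 0.00041^(1/2) = 15.1 m³/s.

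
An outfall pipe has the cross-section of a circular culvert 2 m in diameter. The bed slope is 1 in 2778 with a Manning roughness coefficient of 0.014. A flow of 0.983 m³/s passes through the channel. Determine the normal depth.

Manning's equation rearranged: A R^(2/3) = nQ / (1·√S) = 0.014 × 0.983 / (√0.00036) = 0.7254.
At y = 0.677 m: A R^(2/3) = 0.4885 — too small.
At y = 0.926 m: A R^(2/3) = 0.8667 — too large.
At y = 0.838 m: A R^(2/3) = 0.7256 — close enough.

y_n = 0.838 m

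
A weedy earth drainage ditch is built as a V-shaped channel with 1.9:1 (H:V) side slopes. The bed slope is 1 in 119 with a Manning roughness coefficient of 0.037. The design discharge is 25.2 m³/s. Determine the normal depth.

y_n = 2.3 m

Manning's equation rearranged: A R^(2/3) = nQ / (1·√S) = 0.037 × 25.2 / (√0.008403) = 10.17.
Try y = 1.76 m: A R^(2/3) = 4.982 — short.
Try y = 2.49 m: A R^(2/3) = 12.57 — over.
Try y = 2.3 m: A R^(2/3) = 10.17 — close enough.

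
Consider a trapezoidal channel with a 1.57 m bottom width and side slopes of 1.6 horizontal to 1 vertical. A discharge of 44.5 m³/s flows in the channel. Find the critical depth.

y_c = 2.31 m

At critical depth, Q² T / (g A³) = 1, i.e. A³/T = Q²/g = 44.5²/9.81 = 201.9.
Try y = 2.62 m: A³/T = 345.6 — over.
Try y = 1.83 m: A³/T = 75.1 — short.
Try y = 2.31 m: A³/T = 200.9 — ≈ 201.9.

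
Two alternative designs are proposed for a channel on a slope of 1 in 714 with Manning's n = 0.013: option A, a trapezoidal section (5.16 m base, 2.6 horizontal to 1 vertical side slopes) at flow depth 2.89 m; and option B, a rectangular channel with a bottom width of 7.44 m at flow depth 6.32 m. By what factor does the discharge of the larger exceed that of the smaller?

1.58

Channel A: With bottom width b = 5.16 m and side slope z = 2.6: A = (b + zy)y = (5.16 + 2.6×2.89)×2.89 = 36.63 m²; P = b + 2y√(1+z²) = 5.16 + 2×2.89×2.786 = 21.26 m. Hydraulic radius R = A/P = 36.63/21.26 = 1.723 m. Q_A = (1/0.013)·36.63·1.723^(2/3)·√0.001401 = 151.5 m³/s.
Channel B: Flow area A = b·y = 7.44 × 6.32 = 47.02 m². Wetted perimeter P = b + 2y = 7.44 + 2×6.32 = 20.08 m. Hydraulic radius R = A/P = 47.02/20.08 = 2.342 m. Q_B = (1/0.013)·47.02·2.342^(2/3)·√0.001401 = 238.7 m³/s.
The larger discharge is 238.7 m³/s and the smaller is 151.5 m³/s; the ratio is 1.58.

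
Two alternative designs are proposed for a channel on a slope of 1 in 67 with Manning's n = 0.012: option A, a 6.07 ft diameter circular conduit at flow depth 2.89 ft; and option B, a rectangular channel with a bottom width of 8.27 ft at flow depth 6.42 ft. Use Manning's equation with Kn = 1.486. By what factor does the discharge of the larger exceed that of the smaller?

Channel A: For a circular section of diameter D = 6.07 ft at depth y = 2.89 ft, the central angle is θ = 2 arccos(1 − 2y/D) = 3.046 rad. Then A = (D²/8)(θ − sin θ) = 13.59 ft² and P = Dθ/2 = 9.245 ft. Hydraulic radius R = A/P = 13.59/9.245 = 1.47 ft. Q_A = (1.486/0.012)·13.59·1.47^(2/3)·√0.01493 = 265.8 ft³/s.
Channel B: Flow area A = b·y = 8.27 × 6.42 = 53.09 ft². Wetted perimeter P = b + 2y = 8.27 + 2×6.42 = 21.11 ft. Hydraulic radius R = A/P = 53.09/21.11 = 2.515 ft. Q_B = (1.486/0.012)·53.09·2.515^(2/3)·√0.01493 = 1486 ft³/s.
The larger discharge is 1486 ft³/s and the smaller is 265.8 ft³/s; the ratio is 5.59.

5.59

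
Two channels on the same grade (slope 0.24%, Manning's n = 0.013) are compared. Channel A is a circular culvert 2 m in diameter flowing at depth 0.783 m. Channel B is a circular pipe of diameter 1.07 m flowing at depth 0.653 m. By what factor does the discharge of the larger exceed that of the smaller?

2.49

Channel A: For a circular section of diameter D = 2 m at depth y = 0.783 m, the central angle is θ = 2 arccos(1 − 2y/D) = 2.704 rad. Then A = (D²/8)(θ − sin θ) = 1.14 m² and P = Dθ/2 = 2.704 m. Hydraulic radius R = A/P = 1.14/2.704 = 0.4217 m. Q_A = (1/0.013)·1.14·0.4217^(2/3)·√0.0024 = 2.416 m³/s.
Channel B: For a circular section of diameter D = 1.07 m at depth y = 0.653 m, the central angle is θ = 2 arccos(1 − 2y/D) = 3.586 rad. Then A = (D²/8)(θ − sin θ) = 0.5748 m² and P = Dθ/2 = 1.919 m. Hydraulic radius R = A/P = 0.5748/1.919 = 0.2996 m. Q_B = (1/0.013)·0.5748·0.2996^(2/3)·√0.0024 = 0.9699 m³/s.
The larger discharge is 2.416 m³/s and the smaller is 0.9699 m³/s; the ratio is 2.49.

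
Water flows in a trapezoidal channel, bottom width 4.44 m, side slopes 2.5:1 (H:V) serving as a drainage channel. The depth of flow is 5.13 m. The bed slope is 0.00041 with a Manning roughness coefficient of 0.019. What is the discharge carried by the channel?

With bottom width b = 4.44 m and side slope z = 2.5: A = (b + zy)y = (4.44 + 2.5×5.13)×5.13 = 88.57 m²; P = b + 2y√(1+z²) = 4.44 + 2×5.13×2.693 = 32.07 m.
Hydraulic radius R = A/P = 88.57/32.07 = 2.762 m.
Manning's equation: Q = (1/n) A R^(2/3) S^(1/2) = (1/0.019) × 88.57 × 2.762^(2/3) × 0.00041^(1/2) = 186 m³/s.

Q = 186 m³/s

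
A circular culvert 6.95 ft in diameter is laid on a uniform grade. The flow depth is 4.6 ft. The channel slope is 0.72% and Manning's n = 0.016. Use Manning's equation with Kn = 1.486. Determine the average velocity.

V = 12.6 ft/s

For a circular section of diameter D = 6.95 ft at depth y = 4.6 ft, the central angle is θ = 2 arccos(1 − 2y/D) = 3.801 rad. Then A = (D²/8)(θ − sin θ) = 26.65 ft² and P = Dθ/2 = 13.21 ft.
Hydraulic radius R = A/P = 26.65/13.21 = 2.018 ft.
From Manning's equation, V = (1.486/n) R^(2/3) S^(1/2) = (1.486/0.016) × 2.018^(2/3) × 0.0072^(1/2) = 12.6 ft/s.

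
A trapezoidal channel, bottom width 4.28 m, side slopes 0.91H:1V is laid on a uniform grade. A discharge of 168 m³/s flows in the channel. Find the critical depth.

At critical depth, Q² T / (g A³) = 1, i.e. A³/T = Q²/g = 168²/9.81 = 2877.
Try y = 3.3 m: A³/T = 1350 — short.
Try y = 5.07 m: A³/T = 6787 — over.
Try y = 4.05 m: A³/T = 2882 — close enough.

y_c = 4.05 m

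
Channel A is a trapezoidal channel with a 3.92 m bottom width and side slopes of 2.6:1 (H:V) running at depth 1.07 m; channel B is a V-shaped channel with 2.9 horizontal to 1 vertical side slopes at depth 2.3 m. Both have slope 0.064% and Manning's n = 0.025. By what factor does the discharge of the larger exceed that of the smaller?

2.8

Channel A: With bottom width b = 3.92 m and side slope z = 2.6: A = (b + zy)y = (3.92 + 2.6×1.07)×1.07 = 7.171 m²; P = b + 2y√(1+z²) = 3.92 + 2×1.07×2.786 = 9.881 m. Hydraulic radius R = A/P = 7.171/9.881 = 0.7257 m. Q_A = (1/0.025)·7.171·0.7257^(2/3)·√0.00064 = 5.86 m³/s.
Channel B: For a triangular section with side slope z = 2.9: A = zy² = 2.9×2.3² = 15.34 m²; P = 2y√(1+z²) = 2×2.3×3.068 = 14.11 m. Hydraulic radius R = A/P = 15.34/14.11 = 1.087 m. Q_B = (1/0.025)·15.34·1.087^(2/3)·√0.00064 = 16.41 m³/s.
The larger discharge is 16.41 m³/s and the smaller is 5.86 m³/s; the ratio is 2.8.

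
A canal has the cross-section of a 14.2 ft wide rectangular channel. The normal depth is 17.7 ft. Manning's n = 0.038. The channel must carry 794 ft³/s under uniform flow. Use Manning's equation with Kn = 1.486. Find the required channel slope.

S = 0.00075

Flow area A = b·y = 14.2 × 17.7 = 251.3 ft². Wetted perimeter P = b + 2y = 14.2 + 2×17.7 = 49.6 ft.
Hydraulic radius R = A/P = 251.3/49.6 = 5.067 ft.
From Manning's equation, S = [nQ / (1.486 A R^(2/3))]² = [0.038 × 794 / (1.486 × 251.3 × 5.067^(2/3))]² = 0.00075.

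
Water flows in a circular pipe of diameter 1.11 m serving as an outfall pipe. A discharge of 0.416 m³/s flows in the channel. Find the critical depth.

At critical depth, Q² T / (g A³) = 1, i.e. A³/T = Q²/g = 0.416²/9.81 = 0.01764.
At y = 0.41 m: A³/T = 0.03196 — over.
At y = 0.244 m: A³/T = 0.004263 — short.
At y = 0.351 m: A³/T = 0.01754 — close enough.

y_c = 0.351 m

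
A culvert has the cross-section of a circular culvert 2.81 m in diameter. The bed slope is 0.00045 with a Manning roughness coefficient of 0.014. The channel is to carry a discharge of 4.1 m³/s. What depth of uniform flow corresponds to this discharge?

y_n = 1.49 m

Manning's equation rearranged: A R^(2/3) = nQ / (1·√S) = 0.014 × 4.1 / (√0.00045) = 2.706.
Try y = 1.8 m: A R^(2/3) = 3.63 — over.
Try y = 1.49 m: A R^(2/3) = 2.704 — ≈ 2.706.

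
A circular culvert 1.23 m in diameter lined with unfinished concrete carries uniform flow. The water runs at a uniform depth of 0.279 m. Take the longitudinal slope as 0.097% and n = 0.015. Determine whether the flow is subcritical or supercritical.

subcritical

For a circular section of diameter D = 1.23 m at depth y = 0.279 m, the central angle is θ = 2 arccos(1 − 2y/D) = 1.986 rad. Then A = (D²/8)(θ − sin θ) = 0.2024 m² and P = Dθ/2 = 1.221 m.
Hydraulic radius R = A/P = 0.2024/1.221 = 0.1658 m.
V = (1/n) R^(2/3) √S = (1/0.015) × 0.1658^(2/3) × √0.00097 = 0.6266 m/s. Hydraulic depth D_h = A/T = 0.2024/1.03 = 0.1965 m.
Froude number Fr = V/√(g·D_h) = 0.6266/√(9.81×0.1965) = 0.451, which is less than 1, so the flow is subcritical.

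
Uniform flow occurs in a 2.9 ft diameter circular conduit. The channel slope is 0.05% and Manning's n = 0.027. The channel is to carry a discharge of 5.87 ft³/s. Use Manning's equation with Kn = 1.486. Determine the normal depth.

y_n = 2.14 ft

Manning's equation rearranged: A R^(2/3) = nQ / (1.486·√S) = 0.027 × 5.87 / (1.486 × √0.0005) = 4.77.
Trying y = 2.7 ft: A R^(2/3) = 5.732 — too large.
Trying y = 1.46 ft: A R^(2/3) = 2.697 — too small.
Trying y = 2.14 ft: A R^(2/3) = 4.769 — close enough.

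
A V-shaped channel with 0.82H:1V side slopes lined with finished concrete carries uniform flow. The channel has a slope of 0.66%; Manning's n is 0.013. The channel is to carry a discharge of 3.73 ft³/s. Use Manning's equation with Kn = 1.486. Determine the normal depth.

y_n = 1.02 ft

Manning's equation rearranged: A R^(2/3) = nQ / (1.486·√S) = 0.013 × 3.73 / (1.486 × √0.0066) = 0.4017.
At y = 1.17 ft: A R^(2/3) = 0.5795 — too large.
At y = 1.02 ft: A R^(2/3) = 0.4019 — matches.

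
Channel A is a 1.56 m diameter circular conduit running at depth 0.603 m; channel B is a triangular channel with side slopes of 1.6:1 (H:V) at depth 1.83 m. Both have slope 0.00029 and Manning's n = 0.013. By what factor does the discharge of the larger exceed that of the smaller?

Channel A: For a circular section of diameter D = 1.56 m at depth y = 0.603 m, the central angle is θ = 2 arccos(1 − 2y/D) = 2.684 rad. Then A = (D²/8)(θ − sin θ) = 0.6819 m² and P = Dθ/2 = 2.093 m. Hydraulic radius R = A/P = 0.6819/2.093 = 0.3258 m. Q_A = (1/0.013)·0.6819·0.3258^(2/3)·√0.00029 = 0.4229 m³/s.
Channel B: For a triangular section with side slope z = 1.6: A = zy² = 1.6×1.83² = 5.358 m²; P = 2y√(1+z²) = 2×1.83×1.887 = 6.906 m. Hydraulic radius R = A/P = 5.358/6.906 = 0.7759 m. Q_B = (1/0.013)·5.358·0.7759^(2/3)·√0.00029 = 5.927 m³/s.
The larger discharge is 5.927 m³/s and the smaller is 0.4229 m³/s; the ratio is 14.

14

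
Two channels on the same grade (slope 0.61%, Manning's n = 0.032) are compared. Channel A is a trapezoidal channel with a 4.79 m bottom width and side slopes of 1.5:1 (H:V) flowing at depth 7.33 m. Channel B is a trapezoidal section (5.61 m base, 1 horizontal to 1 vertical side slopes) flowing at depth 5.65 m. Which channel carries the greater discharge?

channel A

Channel A: With bottom width b = 4.79 m and side slope z = 1.5: A = (b + zy)y = (4.79 + 1.5×7.33)×7.33 = 115.7 m²; P = b + 2y√(1+z²) = 4.79 + 2×7.33×1.803 = 31.22 m. Hydraulic radius R = A/P = 115.7/31.22 = 3.706 m. Q_A = (1/0.032)·115.7·3.706^(2/3)·√0.0061 = 676.3 m³/s.
Channel B: With bottom width b = 5.61 m and side slope z = 1: A = (b + zy)y = (5.61 + 1×5.65)×5.65 = 63.62 m²; P = b + 2y√(1+z²) = 5.61 + 2×5.65×1.414 = 21.59 m. Hydraulic radius R = A/P = 63.62/21.59 = 2.947 m. Q_B = (1/0.032)·63.62·2.947^(2/3)·√0.0061 = 319.1 m³/s.
Q_A = 676.3 m³/s vs Q_B = 319.1 m³/s, so channel A carries more.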